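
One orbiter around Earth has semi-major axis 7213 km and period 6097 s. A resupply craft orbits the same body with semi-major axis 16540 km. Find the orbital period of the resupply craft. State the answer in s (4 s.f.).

Kepler's third law: T² ∝ a³, so T₂ = T₁ (a₂/a₁)^(3/2).
a₂/a₁ = 2.293, (a₂/a₁)^(3/2) = 3.472.
T₂ = 6097 × 3.472 = 21170 s.

T₂ ≈ 21170 s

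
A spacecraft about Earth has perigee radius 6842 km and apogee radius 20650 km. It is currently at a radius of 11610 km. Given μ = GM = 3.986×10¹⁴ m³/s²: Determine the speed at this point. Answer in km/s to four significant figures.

v ≈ 6.298 km/s

Semi-major axis a = (r_p + r_a)/2 = 13746 km = 1.375×10⁷ m.
Vis-viva: v² = μ(2/r − 1/a) = 3.986×10¹⁴ × (1.723×10⁻⁷ − 7.275×10⁻⁸) = 3.967×10⁷ m²/s².
v = 6298 m/s = 6.298 km/s.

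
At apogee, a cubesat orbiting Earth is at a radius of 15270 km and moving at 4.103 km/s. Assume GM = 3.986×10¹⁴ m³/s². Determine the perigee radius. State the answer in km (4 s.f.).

r_a = 1.527×10⁷ m.
Specific energy ε = v²/2 − μ/r = -1.769×10⁷ J/kg, so a = −μ/(2ε) = 1.127×10⁷ m.
The apsides satisfy r_p + r_a = 2a, so the perigee radius is 2a − r_a = 7.267×10⁶ m = 7267.4 km.

perigee radius ≈ 7267 km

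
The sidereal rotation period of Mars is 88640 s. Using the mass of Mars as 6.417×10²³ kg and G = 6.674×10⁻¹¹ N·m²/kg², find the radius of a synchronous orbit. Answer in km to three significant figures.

r_sync ≈ 20400 km

μ = GM = 6.674×10⁻¹¹ × 6.417×10²³ = 4.283×10¹³ m³/s².
A synchronous orbit has period T, so by Kepler's third law a = (μT²/4π²)^(1/3).
μT²/4π² = 4.283×10¹³ × (8.864×10⁴)² / 39.48 = 8.524×10²¹ m³.
a = 2.043×10⁷ m = 20427 km.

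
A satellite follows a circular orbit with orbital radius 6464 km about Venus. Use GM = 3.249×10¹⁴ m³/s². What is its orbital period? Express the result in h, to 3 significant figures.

r = 6464 km = 6.464×10⁶ m.
Kepler's third law: T = 2π√(r³/μ) = 2π√((6.464×10⁶)³ / 3.249×10¹⁴).
r³/μ = 8.313×10⁵ s², so T = 2π × 9.118×10² = 5.729×10³ s.
Converting: 5.729×10³ s ÷ 3600 = 1.591 h.

T ≈ 1.59 h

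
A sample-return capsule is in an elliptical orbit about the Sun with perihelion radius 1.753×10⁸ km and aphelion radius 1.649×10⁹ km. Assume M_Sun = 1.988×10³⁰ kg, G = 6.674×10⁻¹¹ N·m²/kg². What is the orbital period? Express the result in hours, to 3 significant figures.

T ≈ 132000 hours

μ = GM = 6.674×10⁻¹¹ × 1.988×10³⁰ = 1.327×10²⁰ m³/s².
Semi-major axis a = (r_p + r_a)/2 = (1.7530×10⁸ + 1.6490×10⁹)/2 = 9.1215×10⁸ km = 9.122×10¹¹ m.
By Kepler's third law T = 2π√(a³/μ) = 2π × 7.563×10⁷ = 4.752×10⁸ s.
= 1.320×10⁵ hours.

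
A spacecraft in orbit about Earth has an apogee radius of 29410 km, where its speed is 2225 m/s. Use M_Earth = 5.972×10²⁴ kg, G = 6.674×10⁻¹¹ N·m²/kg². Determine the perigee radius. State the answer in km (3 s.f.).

perigee radius ≈ 6570 km

μ = GM = 6.674×10⁻¹¹ × 5.972×10²⁴ = 3.986×10¹⁴ m³/s².
r_a = 2.941×10⁷ m.
Specific energy ε = v²/2 − μ/r = -1.108×10⁷ J/kg, so a = −μ/(2ε) = 1.799×10⁷ m.
The apsides satisfy r_p + r_a = 2a, so the perigee radius is 2a − r_a = 6.572×10⁶ m = 6572.1 km.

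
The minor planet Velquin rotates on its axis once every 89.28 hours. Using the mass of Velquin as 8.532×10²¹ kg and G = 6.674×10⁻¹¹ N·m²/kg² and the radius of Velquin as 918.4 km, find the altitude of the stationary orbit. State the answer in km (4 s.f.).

μ = GM = 6.674×10⁻¹¹ × 8.532×10²¹ = 5.694×10¹¹ m³/s².
T = 89.28 hours = 3.214×10⁵ s.
A synchronous orbit has period T, so by Kepler's third law a = (μT²/4π²)^(1/3).
μT²/4π² = 5.694×10¹¹ × (3.214×10⁵)² / 39.48 = 1.490×10²¹ m³.
a = 1.142×10⁷ m = 11422 km.
Altitude h = a − R = 11422 − 918.4 = 10503 km.

h_sync ≈ 10500 km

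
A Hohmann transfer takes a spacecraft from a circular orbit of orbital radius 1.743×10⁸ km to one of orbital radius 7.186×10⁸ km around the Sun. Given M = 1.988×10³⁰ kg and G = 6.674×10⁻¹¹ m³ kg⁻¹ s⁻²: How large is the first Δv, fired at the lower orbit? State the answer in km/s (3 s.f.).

Δv ≈ 7.41 km/s

μ = GM = 6.674×10⁻¹¹ × 1.988×10³⁰ = 1.327×10²⁰ m³/s².
r₁ = 1.743×10⁸ km = 1.743×10¹¹ m.
r₂ = 7.186×10⁸ km = 7.186×10¹¹ m.
Transfer ellipse a_t = (r₁ + r₂)/2 = 4.464×10¹¹ m.
At r₁: circular v_c1 = √(μ/r₁) = 27590 m/s; transfer-perihelion v_p = √[μ(2/r₁ − 1/a_t)] = 35000 m/s.
Δv₁ = v_p − v_c1 = 7413 m/s.
= 7.413 km/s.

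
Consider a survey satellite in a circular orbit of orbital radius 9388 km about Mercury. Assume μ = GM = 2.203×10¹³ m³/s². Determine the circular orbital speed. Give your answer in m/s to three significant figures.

r = 9388 km = 9.388×10⁶ m.
For a circular orbit v = √(μ/r) = √(2.203×10¹³ / 9.388×10⁶) = √(2.347×10⁶) = 1532 m/s.

v ≈ 1530 m/s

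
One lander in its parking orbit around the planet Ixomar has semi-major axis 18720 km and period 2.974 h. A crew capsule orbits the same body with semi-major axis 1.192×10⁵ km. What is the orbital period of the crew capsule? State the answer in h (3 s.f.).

Kepler's third law: T² ∝ a³, so T₂ = T₁ (a₂/a₁)^(3/2).
a₂/a₁ = 6.368, (a₂/a₁)^(3/2) = 16.07.
T₂ = 2.974 × 16.07 = 47.79 h.

T₂ ≈ 47.8 h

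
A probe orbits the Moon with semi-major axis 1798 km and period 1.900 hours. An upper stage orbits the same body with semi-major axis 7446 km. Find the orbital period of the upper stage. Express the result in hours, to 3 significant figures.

T₂ ≈ 16.0 hours

Kepler's third law: T² ∝ a³, so T₂ = T₁ (a₂/a₁)^(3/2).
a₂/a₁ = 4.141, (a₂/a₁)^(3/2) = 8.428.
T₂ = 1.900 × 8.428 = 16.01 hours.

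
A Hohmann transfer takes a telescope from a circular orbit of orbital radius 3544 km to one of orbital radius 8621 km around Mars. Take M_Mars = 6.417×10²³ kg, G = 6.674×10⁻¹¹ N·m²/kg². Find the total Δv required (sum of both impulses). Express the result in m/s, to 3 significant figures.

μ = GM = 6.674×10⁻¹¹ × 6.417×10²³ = 4.283×10¹³ m³/s².
r₁ = 3544 km = 3.544×10⁶ m.
r₂ = 8621 km = 8.621×10⁶ m.
Transfer ellipse a_t = (r₁ + r₂)/2 = 6.082×10⁶ m.
At r₁: circular v_c1 = √(μ/r₁) = 3476 m/s; transfer-periapsis v_p = √[μ(2/r₁ − 1/a_t)] = 4139 m/s.
Δv₁ = v_p − v_c1 = 662.3 m/s.
At r₂: circular v_c2 = √(μ/r₂) = 2229 m/s; transfer-apoapsis v_a = √[μ(2/r₂ − 1/a_t)] = 1701 m/s.
Δv₂ = v_c2 − v_a = 527.5 m/s.
Total Δv = Δv₁ + Δv₂ = 1190 m/s.

Δv_total ≈ 1190 m/s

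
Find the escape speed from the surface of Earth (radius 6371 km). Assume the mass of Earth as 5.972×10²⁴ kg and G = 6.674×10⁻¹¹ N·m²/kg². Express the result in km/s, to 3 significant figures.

v_esc ≈ 11.2 km/s

μ = GM = 6.674×10⁻¹¹ × 5.972×10²⁴ = 3.986×10¹⁴ m³/s².
r = R = 6.371×10⁶ m.
Escape speed v_esc = √(2μ/r) = √(2 × 3.986×10¹⁴ / 6.371×10⁶) = √(1.251×10⁸) = 11190 m/s.
= 11.19 km/s.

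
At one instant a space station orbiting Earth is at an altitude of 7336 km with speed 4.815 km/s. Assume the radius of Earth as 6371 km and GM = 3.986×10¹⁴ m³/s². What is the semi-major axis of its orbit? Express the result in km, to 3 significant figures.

a ≈ 11400 km

r = 6371 + 7336 = 13707 km = 1.371×10⁷ m.
Vis-viva rearranged: 1/a = 2/r − v²/μ = 1.459×10⁻⁷ − 5.816×10⁻⁸ = 8.775×10⁻⁸ m⁻¹.
a = 1.140×10⁷ m = 11396 km.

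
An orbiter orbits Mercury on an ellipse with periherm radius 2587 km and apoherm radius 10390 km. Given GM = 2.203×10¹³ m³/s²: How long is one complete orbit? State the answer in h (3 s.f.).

Semi-major axis a = (r_p + r_a)/2 = (2587.0 + 10390)/2 = 6488.5 km = 6.488×10⁶ m.
By Kepler's third law T = 2π√(a³/μ) = 2π × 3.521×10³ = 2.213×10⁴ s.
= 6.146 h.

T ≈ 6.15 h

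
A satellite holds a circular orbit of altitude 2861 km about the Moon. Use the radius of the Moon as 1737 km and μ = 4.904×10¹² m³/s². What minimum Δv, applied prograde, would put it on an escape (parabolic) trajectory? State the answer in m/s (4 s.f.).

r = 1737 + 2861 = 4598.0 km = 4.5980×10⁶ m.
Circular speed v_c = √(μ/r) = 1033 m/s.
Escape speed v_esc = √(2μ/r) = √2 × v_c = 1461 m/s.
Δv = v_esc − v_c = 427.8 m/s.

Δv ≈ 427.8 m/s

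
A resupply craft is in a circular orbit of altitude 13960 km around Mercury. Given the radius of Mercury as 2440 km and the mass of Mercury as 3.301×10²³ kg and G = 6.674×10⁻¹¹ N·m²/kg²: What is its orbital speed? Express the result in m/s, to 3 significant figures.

μ = GM = 6.674×10⁻¹¹ × 3.301×10²³ = 2.203×10¹³ m³/s².
r = 2440 + 13960 = 16400 km = 1.6400×10⁷ m.
For a circular orbit v = √(μ/r) = √(2.203×10¹³ / 1.640×10⁷) = √(1.343×10⁶) = 1159 m/s.

v ≈ 1160 m/s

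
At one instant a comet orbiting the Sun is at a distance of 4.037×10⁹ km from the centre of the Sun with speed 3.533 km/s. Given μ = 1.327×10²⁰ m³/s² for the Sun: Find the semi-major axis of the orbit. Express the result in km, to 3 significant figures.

r = 4.037×10¹² m.
Vis-viva rearranged: 1/a = 2/r − v²/μ = 4.954×10⁻¹³ − 9.406×10⁻¹⁴ = 4.014×10⁻¹³ m⁻¹.
a = 2.492×10¹² m = 2.4916×10⁹ km.

a ≈ 2.49×10⁹ km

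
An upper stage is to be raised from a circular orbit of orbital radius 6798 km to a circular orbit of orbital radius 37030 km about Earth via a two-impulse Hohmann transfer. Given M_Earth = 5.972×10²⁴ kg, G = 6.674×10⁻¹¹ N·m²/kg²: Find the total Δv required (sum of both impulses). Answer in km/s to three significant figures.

μ = GM = 6.674×10⁻¹¹ × 5.972×10²⁴ = 3.986×10¹⁴ m³/s².
r₁ = 6798 km = 6.798×10⁶ m.
r₂ = 37030 km = 3.703×10⁷ m.
Transfer ellipse a_t = (r₁ + r₂)/2 = 2.191×10⁷ m.
At r₁: circular v_c1 = √(μ/r₁) = 7657 m/s; transfer-perigee v_p = √[μ(2/r₁ − 1/a_t)] = 9954 m/s.
Δv₁ = v_p − v_c1 = 2296 m/s.
At r₂: circular v_c2 = √(μ/r₂) = 3281 m/s; transfer-apogee v_a = √[μ(2/r₂ − 1/a_t)] = 1827 m/s.
Δv₂ = v_c2 − v_a = 1453 m/s.
Total Δv = Δv₁ + Δv₂ = 3750 m/s = 3.750 km/s.

Δv_total ≈ 3.75 km/s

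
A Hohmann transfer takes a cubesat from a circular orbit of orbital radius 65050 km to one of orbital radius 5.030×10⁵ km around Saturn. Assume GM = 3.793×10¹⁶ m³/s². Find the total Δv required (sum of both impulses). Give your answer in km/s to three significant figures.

r₁ = 65050 km = 6.505×10⁷ m.
r₂ = 5.030×10⁵ km = 5.030×10⁸ m.
Transfer ellipse a_t = (r₁ + r₂)/2 = 2.840×10⁸ m.
At r₁: circular v_c1 = √(μ/r₁) = 24150 m/s; transfer-perikrone v_p = √[μ(2/r₁ − 1/a_t)] = 32130 m/s.
Δv₁ = v_p − v_c1 = 7987 m/s.
At r₂: circular v_c2 = √(μ/r₂) = 8684 m/s; transfer-apokrone v_a = √[μ(2/r₂ − 1/a_t)] = 4156 m/s.
Δv₂ = v_c2 − v_a = 4528 m/s.
Total Δv = Δv₁ + Δv₂ = 12520 m/s = 12.52 km/s.

Δv_total ≈ 12.5 km/s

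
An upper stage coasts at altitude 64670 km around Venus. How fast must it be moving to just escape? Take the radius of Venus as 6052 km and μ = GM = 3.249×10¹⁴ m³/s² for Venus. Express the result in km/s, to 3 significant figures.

v_esc ≈ 3.03 km/s

r = 6052 + 64670 = 70722 km = 7.0722×10⁷ m.
Escape speed v_esc = √(2μ/r) = √(2 × 3.249×10¹⁴ / 7.072×10⁷) = √(9.188×10⁶) = 3031 m/s.
= 3.031 km/s.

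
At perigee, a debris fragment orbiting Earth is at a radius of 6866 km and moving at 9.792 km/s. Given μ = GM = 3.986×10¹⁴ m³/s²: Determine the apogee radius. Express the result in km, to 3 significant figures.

r_p = 6.866×10⁶ m.
Specific energy ε = v²/2 − μ/r = -1.011×10⁷ J/kg, so a = −μ/(2ε) = 1.971×10⁷ m.
The apsides satisfy r_p + r_a = 2a, so the apogee radius is 2a − r_p = 3.255×10⁷ m = 32550 km.

apogee radius ≈ 32600 km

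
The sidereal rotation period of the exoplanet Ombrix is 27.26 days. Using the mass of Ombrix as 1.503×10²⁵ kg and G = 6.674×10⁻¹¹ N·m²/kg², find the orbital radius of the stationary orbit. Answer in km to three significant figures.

μ = GM = 6.674×10⁻¹¹ × 1.503×10²⁵ = 1.003×10¹⁵ m³/s².
T = 27.26 days = 2.355×10⁶ s.
A synchronous orbit has period T, so by Kepler's third law a = (μT²/4π²)^(1/3).
μT²/4π² = 1.003×10¹⁵ × (2.355×10⁶)² / 39.48 = 1.409×10²⁶ m³.
a = 5.204×10⁸ m = 5.2042×10⁵ km.

r_sync ≈ 5.20×10⁵ km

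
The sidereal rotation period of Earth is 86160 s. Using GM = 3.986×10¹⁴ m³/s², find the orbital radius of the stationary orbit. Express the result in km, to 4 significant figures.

A synchronous orbit has period T, so by Kepler's third law a = (μT²/4π²)^(1/3).
μT²/4π² = 3.986×10¹⁴ × (8.616×10⁴)² / 39.48 = 7.495×10²² m³.
a = 4.216×10⁷ m = 42163 km.

r_sync ≈ 42160 km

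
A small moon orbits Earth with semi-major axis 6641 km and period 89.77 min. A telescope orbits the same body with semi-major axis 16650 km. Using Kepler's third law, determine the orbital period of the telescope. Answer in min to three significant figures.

T₂ ≈ 356 min

Kepler's third law: T² ∝ a³, so T₂ = T₁ (a₂/a₁)^(3/2).
a₂/a₁ = 2.507, (a₂/a₁)^(3/2) = 3.970.
T₂ = 89.77 × 3.970 = 356.4 min.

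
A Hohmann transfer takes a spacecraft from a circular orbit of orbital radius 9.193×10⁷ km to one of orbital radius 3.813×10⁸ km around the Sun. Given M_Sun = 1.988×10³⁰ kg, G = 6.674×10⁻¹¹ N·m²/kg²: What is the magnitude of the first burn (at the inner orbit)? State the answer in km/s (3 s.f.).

Δv ≈ 10.2 km/s

μ = GM = 6.674×10⁻¹¹ × 1.988×10³⁰ = 1.327×10²⁰ m³/s².
r₁ = 9.193×10⁷ km = 9.193×10¹⁰ m.
r₂ = 3.813×10⁸ km = 3.813×10¹¹ m.
Transfer ellipse a_t = (r₁ + r₂)/2 = 2.366×10¹¹ m.
At r₁: circular v_c1 = √(μ/r₁) = 37990 m/s; transfer-perihelion v_p = √[μ(2/r₁ − 1/a_t)] = 48230 m/s.
Δv₁ = v_p − v_c1 = 10240 m/s.
= 10.24 km/s.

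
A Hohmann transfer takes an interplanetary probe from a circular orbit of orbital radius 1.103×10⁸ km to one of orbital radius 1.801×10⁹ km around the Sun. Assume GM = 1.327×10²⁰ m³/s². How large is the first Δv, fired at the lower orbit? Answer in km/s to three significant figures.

Δv ≈ 12.9 km/s

r₁ = 1.103×10⁸ km = 1.103×10¹¹ m.
r₂ = 1.801×10⁹ km = 1.801×10¹² m.
Transfer ellipse a_t = (r₁ + r₂)/2 = 9.556×10¹¹ m.
At r₁: circular v_c1 = √(μ/r₁) = 34690 m/s; transfer-perihelion v_p = √[μ(2/r₁ − 1/a_t)] = 47620 m/s.
Δv₁ = v_p − v_c1 = 12930 m/s.
= 12.93 km/s.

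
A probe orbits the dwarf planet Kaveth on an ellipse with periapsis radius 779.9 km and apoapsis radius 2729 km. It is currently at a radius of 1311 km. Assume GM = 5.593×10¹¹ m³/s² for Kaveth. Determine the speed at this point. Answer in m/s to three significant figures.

Semi-major axis a = (r_p + r_a)/2 = 1754.5 km = 1.754×10⁶ m.
Vis-viva: v² = μ(2/r − 1/a) = 5.593×10¹¹ × (1.526×10⁻⁶ − 5.700×10⁻⁷) = 5.345×10⁵ m²/s².
v = 731.1 m/s.

v ≈ 731 m/s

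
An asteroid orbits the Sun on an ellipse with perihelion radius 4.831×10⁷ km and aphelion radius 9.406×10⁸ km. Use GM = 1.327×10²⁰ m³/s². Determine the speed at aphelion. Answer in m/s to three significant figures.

Semi-major axis a = (r_p + r_a)/2 = 4.9446×10⁸ km = 4.945×10¹¹ m.
Vis-viva: v² = μ(2/r − 1/a) = 1.327×10²⁰ × (2.126×10⁻¹² − 2.022×10⁻¹²) = 1.378×10⁷ m²/s².
v = 3713 m/s.

v ≈ 3710 m/s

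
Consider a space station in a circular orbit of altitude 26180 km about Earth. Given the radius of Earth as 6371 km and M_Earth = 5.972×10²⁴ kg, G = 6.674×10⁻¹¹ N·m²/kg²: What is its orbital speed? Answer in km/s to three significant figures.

v ≈ 3.50 km/s

μ = GM = 6.674×10⁻¹¹ × 5.972×10²⁴ = 3.986×10¹⁴ m³/s².
r = 6371 + 26180 = 32551 km = 3.2551×10⁷ m.
For a circular orbit v = √(μ/r) = √(3.986×10¹⁴ / 3.255×10⁷) = √(1.224×10⁷) = 3499 m/s.
That is 3.499 km/s.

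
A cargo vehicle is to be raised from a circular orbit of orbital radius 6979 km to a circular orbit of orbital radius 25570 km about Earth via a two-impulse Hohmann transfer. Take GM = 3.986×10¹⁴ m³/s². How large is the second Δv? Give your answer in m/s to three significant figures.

r₁ = 6979 km = 6.979×10⁶ m.
r₂ = 25570 km = 2.557×10⁷ m.
Transfer ellipse a_t = (r₁ + r₂)/2 = 1.627×10⁷ m.
At r₁: circular v_c1 = √(μ/r₁) = 7557 m/s; transfer-perigee v_p = √[μ(2/r₁ − 1/a_t)] = 9473 m/s.
At r₂: circular v_c2 = √(μ/r₂) = 3948 m/s; transfer-apogee v_a = √[μ(2/r₂ − 1/a_t)] = 2586 m/s.
Δv₂ = v_c2 − v_a = 1363 m/s.

Δv ≈ 1360 m/s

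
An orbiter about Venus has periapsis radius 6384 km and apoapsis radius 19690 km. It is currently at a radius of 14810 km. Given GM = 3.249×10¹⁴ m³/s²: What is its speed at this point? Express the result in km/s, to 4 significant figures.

v ≈ 4.354 km/s

Semi-major axis a = (r_p + r_a)/2 = 13037 km = 1.304×10⁷ m.
Vis-viva: v² = μ(2/r − 1/a) = 3.249×10¹⁴ × (1.350×10⁻⁷ − 7.670×10⁻⁸) = 1.895×10⁷ m²/s².
v = 4354 m/s = 4.354 km/s.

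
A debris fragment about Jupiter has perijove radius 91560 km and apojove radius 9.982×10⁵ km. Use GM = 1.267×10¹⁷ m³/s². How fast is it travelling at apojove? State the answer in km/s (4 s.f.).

v ≈ 4.618 km/s

Semi-major axis a = (r_p + r_a)/2 = 5.4488×10⁵ km = 5.449×10⁸ m.
Vis-viva: v² = μ(2/r − 1/a) = 1.267×10¹⁷ × (2.004×10⁻⁹ − 1.835×10⁻⁹) = 2.133×10⁷ m²/s².
v = 4618 m/s = 4.618 km/s.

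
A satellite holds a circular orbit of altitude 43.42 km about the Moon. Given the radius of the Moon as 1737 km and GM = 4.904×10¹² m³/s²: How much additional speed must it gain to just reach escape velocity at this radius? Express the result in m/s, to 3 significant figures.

r = 1737 + 43.42 = 1780.4 km = 1.7804×10⁶ m.
Circular speed v_c = √(μ/r) = 1660 m/s.
Escape speed v_esc = √(2μ/r) = √2 × v_c = 2347 m/s.
Δv = v_esc − v_c = 687.4 m/s.

Δv ≈ 687 m/s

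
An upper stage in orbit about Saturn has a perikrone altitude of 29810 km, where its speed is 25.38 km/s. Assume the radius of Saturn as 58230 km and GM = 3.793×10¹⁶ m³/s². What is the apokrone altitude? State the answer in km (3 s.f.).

r_p = 58230 + 29810 = 88040 km = 8.804×10⁷ m.
Specific energy ε = v²/2 − μ/r = -1.088×10⁸ J/kg, so a = −μ/(2ε) = 1.744×10⁸ m.
The apsides satisfy r_p + r_a = 2a, so the apokrone radius is 2a − r_p = 2.607×10⁸ m = 2.6073×10⁵ km.
Apokrone altitude = 2.6073×10⁵ − 58230 = 2.0250×10⁵ km.

apokrone altitude ≈ 2.02×10⁵ km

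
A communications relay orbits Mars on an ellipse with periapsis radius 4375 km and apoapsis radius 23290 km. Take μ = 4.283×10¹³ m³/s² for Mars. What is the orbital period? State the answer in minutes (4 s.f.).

T ≈ 823.2 minutes

Semi-major axis a = (r_p + r_a)/2 = (4375.0 + 23290)/2 = 13832 km = 1.383×10⁷ m.
By Kepler's third law T = 2π√(a³/μ) = 2π × 7.861×10³ = 4.939×10⁴ s.
= 823.2 minutes.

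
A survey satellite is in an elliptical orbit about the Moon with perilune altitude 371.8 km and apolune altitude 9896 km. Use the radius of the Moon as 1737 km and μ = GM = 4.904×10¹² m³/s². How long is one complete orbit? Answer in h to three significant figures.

T ≈ 14.2 h

r_p = 1737 + 371.8 = 2108.8 km = 2.1088×10⁶ m.
r_a = 1737 + 9896 = 11633 km = 1.1633×10⁷ m.
Semi-major axis a = (r_p + r_a)/2 = (2108.8 + 11633)/2 = 6870.9 km = 6.871×10⁶ m.
By Kepler's third law T = 2π√(a³/μ) = 2π × 8.133×10³ = 5.110×10⁴ s.
= 14.19 h.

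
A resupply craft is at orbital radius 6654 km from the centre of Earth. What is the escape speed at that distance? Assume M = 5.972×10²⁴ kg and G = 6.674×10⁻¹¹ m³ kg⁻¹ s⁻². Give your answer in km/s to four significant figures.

v_esc ≈ 10.95 km/s

μ = GM = 6.674×10⁻¹¹ × 5.972×10²⁴ = 3.986×10¹⁴ m³/s².
r = 6654 km = 6.654×10⁶ m.
Escape speed v_esc = √(2μ/r) = √(2 × 3.986×10¹⁴ / 6.654×10⁶) = √(1.198×10⁸) = 10950 m/s.
= 10.95 km/s.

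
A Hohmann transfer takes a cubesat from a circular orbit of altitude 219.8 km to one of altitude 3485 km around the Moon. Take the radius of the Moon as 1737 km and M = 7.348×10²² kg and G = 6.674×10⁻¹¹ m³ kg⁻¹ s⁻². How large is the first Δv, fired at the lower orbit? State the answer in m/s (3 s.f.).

μ = GM = 6.674×10⁻¹¹ × 7.348×10²² = 4.904×10¹² m³/s².
r₁ = 1737 + 219.8 = 1956.8 km = 1.9568×10⁶ m.
r₂ = 1737 + 3485 = 5222.0 km = 5.2220×10⁶ m.
Transfer ellipse a_t = (r₁ + r₂)/2 = 3.589×10⁶ m.
At r₁: circular v_c1 = √(μ/r₁) = 1583 m/s; transfer-perilune v_p = √[μ(2/r₁ − 1/a_t)] = 1909 m/s.
Δv₁ = v_p − v_c1 = 326.4 m/s.

Δv ≈ 326 m/s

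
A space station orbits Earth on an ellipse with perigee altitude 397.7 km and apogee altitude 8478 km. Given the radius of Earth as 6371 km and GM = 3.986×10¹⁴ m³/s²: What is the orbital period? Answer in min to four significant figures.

T ≈ 186.4 min

r_p = 6371 + 397.7 = 6768.7 km = 6.7687×10⁶ m.
r_a = 6371 + 8478 = 14849 km = 1.4849×10⁷ m.
Semi-major axis a = (r_p + r_a)/2 = (6768.7 + 14849)/2 = 10809 km = 1.081×10⁷ m.
By Kepler's third law T = 2π√(a³/μ) = 2π × 1.780×10³ = 1.118×10⁴ s.
= 186.4 min.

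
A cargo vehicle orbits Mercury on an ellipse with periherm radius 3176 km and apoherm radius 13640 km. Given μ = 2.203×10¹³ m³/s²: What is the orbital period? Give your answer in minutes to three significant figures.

T ≈ 544 minutes

Semi-major axis a = (r_p + r_a)/2 = (3176.0 + 13640)/2 = 8408.0 km = 8.408×10⁶ m.
By Kepler's third law T = 2π√(a³/μ) = 2π × 5.194×10³ = 3.264×10⁴ s.
= 544.0 minutes.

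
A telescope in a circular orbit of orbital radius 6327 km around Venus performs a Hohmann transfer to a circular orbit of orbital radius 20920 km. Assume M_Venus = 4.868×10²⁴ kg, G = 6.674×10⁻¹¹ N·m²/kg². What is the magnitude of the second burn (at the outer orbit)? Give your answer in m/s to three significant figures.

μ = GM = 6.674×10⁻¹¹ × 4.868×10²⁴ = 3.249×10¹⁴ m³/s².
r₁ = 6327 km = 6.327×10⁶ m.
r₂ = 20920 km = 2.092×10⁷ m.
Transfer ellipse a_t = (r₁ + r₂)/2 = 1.362×10⁷ m.
At r₁: circular v_c1 = √(μ/r₁) = 7166 m/s; transfer-periapsis v_p = √[μ(2/r₁ − 1/a_t)] = 8880 m/s.
At r₂: circular v_c2 = √(μ/r₂) = 3941 m/s; transfer-apoapsis v_a = √[μ(2/r₂ − 1/a_t)] = 2686 m/s.
Δv₂ = v_c2 − v_a = 1255 m/s.

Δv ≈ 1260 m/s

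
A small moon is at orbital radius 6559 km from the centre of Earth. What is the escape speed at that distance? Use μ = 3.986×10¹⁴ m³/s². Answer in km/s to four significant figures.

v_esc ≈ 11.02 km/s

r = 6559 km = 6.559×10⁶ m.
Escape speed v_esc = √(2μ/r) = √(2 × 3.986×10¹⁴ / 6.559×10⁶) = √(1.215×10⁸) = 11020 m/s.
= 11.02 km/s.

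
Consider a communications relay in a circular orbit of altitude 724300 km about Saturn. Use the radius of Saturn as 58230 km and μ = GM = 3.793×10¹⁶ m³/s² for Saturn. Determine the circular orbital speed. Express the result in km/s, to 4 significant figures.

r = 58230 + 724300 = 782530 km = 7.8253×10⁸ m.
For a circular orbit v = √(μ/r) = √(3.793×10¹⁶ / 7.825×10⁸) = √(4.847×10⁷) = 6962 m/s.
That is 6.962 km/s.

v ≈ 6.962 km/s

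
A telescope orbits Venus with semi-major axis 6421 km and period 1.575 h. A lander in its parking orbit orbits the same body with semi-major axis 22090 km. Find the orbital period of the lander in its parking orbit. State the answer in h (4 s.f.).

Kepler's third law: T² ∝ a³, so T₂ = T₁ (a₂/a₁)^(3/2).
a₂/a₁ = 3.440, (a₂/a₁)^(3/2) = 6.381.
T₂ = 1.575 × 6.381 = 10.05 h.

T₂ ≈ 10.05 h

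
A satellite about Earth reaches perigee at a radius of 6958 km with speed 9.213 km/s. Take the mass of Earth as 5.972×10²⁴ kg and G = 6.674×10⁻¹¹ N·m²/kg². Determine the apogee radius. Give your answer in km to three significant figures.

μ = GM = 6.674×10⁻¹¹ × 5.972×10²⁴ = 3.986×10¹⁴ m³/s².
r_p = 6.958×10⁶ m.
Specific energy ε = v²/2 − μ/r = -1.484×10⁷ J/kg, so a = −μ/(2ε) = 1.343×10⁷ m.
The apsides satisfy r_p + r_a = 2a, so the apogee radius is 2a − r_p = 1.989×10⁷ m = 19895 km.

apogee radius ≈ 19900 km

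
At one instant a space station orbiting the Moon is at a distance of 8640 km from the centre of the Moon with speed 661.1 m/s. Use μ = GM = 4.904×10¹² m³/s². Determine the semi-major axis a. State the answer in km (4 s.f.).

r = 8.640×10⁶ m.
Specific orbital energy ε = v²/2 − μ/r = (661.1)²/2 − 4.904×10¹²/8.640×10⁶ = -3.491×10⁵ J/kg.
Since ε = −μ/(2a), a = −μ/(2ε) = 7.024×10⁶ m = 7024.5 km.

a ≈ 7024 km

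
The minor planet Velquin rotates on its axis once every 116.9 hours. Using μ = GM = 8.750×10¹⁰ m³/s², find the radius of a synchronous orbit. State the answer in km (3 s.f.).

r_sync ≈ 7320 km

T = 116.9 hours = 4.208×10⁵ s.
A synchronous orbit has period T, so by Kepler's third law a = (μT²/4π²)^(1/3).
μT²/4π² = 8.750×10¹⁰ × (4.208×10⁵)² / 39.48 = 3.925×10²⁰ m³.
a = 7.322×10⁶ m = 7322.0 km.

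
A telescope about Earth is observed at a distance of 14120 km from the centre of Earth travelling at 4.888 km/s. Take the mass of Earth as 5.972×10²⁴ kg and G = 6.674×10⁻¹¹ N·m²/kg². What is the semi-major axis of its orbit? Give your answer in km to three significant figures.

μ = GM = 6.674×10⁻¹¹ × 5.972×10²⁴ = 3.986×10¹⁴ m³/s².
r = 1.412×10⁷ m.
Vis-viva rearranged: 1/a = 2/r − v²/μ = 1.416×10⁻⁷ − 5.995×10⁻⁸ = 8.170×10⁻⁸ m⁻¹.
a = 1.224×10⁷ m = 12240 km.

a ≈ 12200 km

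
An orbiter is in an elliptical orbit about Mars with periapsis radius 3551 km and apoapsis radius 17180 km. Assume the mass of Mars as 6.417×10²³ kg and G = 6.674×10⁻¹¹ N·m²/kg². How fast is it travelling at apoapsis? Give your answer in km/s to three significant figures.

μ = GM = 6.674×10⁻¹¹ × 6.417×10²³ = 4.283×10¹³ m³/s².
Semi-major axis a = (r_p + r_a)/2 = 10366 km = 1.037×10⁷ m.
Vis-viva: v² = μ(2/r − 1/a) = 4.283×10¹³ × (1.164×10⁻⁷ − 9.647×10⁻⁸) = 8.540×10⁵ m²/s².
v = 924.1 m/s = 0.9241 km/s.

v ≈ 0.924 km/s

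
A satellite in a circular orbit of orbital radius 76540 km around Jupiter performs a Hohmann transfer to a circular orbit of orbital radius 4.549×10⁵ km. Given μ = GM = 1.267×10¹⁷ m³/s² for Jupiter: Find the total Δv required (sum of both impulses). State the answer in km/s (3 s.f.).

Δv_total ≈ 20.3 km/s

r₁ = 76540 km = 7.654×10⁷ m.
r₂ = 4.549×10⁵ km = 4.549×10⁸ m.
Transfer ellipse a_t = (r₁ + r₂)/2 = 2.657×10⁸ m.
At r₁: circular v_c1 = √(μ/r₁) = 40690 m/s; transfer-perijove v_p = √[μ(2/r₁ − 1/a_t)] = 53230 m/s.
Δv₁ = v_p − v_c1 = 12550 m/s.
At r₂: circular v_c2 = √(μ/r₂) = 16690 m/s; transfer-apojove v_a = √[μ(2/r₂ − 1/a_t)] = 8957 m/s.
Δv₂ = v_c2 − v_a = 7732 m/s.
Total Δv = Δv₁ + Δv₂ = 20280 m/s = 20.28 km/s.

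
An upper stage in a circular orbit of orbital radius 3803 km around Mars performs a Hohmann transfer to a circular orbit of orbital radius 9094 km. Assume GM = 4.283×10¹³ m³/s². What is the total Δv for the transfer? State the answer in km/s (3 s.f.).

r₁ = 3803 km = 3.803×10⁶ m.
r₂ = 9094 km = 9.094×10⁶ m.
Transfer ellipse a_t = (r₁ + r₂)/2 = 6.448×10⁶ m.
At r₁: circular v_c1 = √(μ/r₁) = 3356 m/s; transfer-periapsis v_p = √[μ(2/r₁ − 1/a_t)] = 3985 m/s.
Δv₁ = v_p − v_c1 = 629.4 m/s.
At r₂: circular v_c2 = √(μ/r₂) = 2170 m/s; transfer-apoapsis v_a = √[μ(2/r₂ − 1/a_t)] = 1667 m/s.
Δv₂ = v_c2 − v_a = 503.6 m/s.
Total Δv = Δv₁ + Δv₂ = 1133 m/s = 1.133 km/s.

Δv_total ≈ 1.13 km/s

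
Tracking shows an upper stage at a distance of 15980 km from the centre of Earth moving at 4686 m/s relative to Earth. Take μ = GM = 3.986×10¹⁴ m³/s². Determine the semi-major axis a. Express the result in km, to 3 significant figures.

r = 1.598×10⁷ m.
Vis-viva rearranged: 1/a = 2/r − v²/μ = 1.252×10⁻⁷ − 5.509×10⁻⁸ = 7.007×10⁻⁸ m⁻¹.
a = 1.427×10⁷ m = 14272 km.

a ≈ 14300 km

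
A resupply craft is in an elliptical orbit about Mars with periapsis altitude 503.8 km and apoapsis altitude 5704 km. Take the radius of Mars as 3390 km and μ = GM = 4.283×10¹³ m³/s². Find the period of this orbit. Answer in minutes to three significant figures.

T ≈ 265 minutes

r_p = 3390 + 503.8 = 3893.8 km = 3.8938×10⁶ m.
r_a = 3390 + 5704 = 9094.0 km = 9.0940×10⁶ m.
Semi-major axis a = (r_p + r_a)/2 = (3893.8 + 9094.0)/2 = 6493.9 km = 6.494×10⁶ m.
By Kepler's third law T = 2π√(a³/μ) = 2π × 2.529×10³ = 1.589×10⁴ s.
= 264.8 minutes.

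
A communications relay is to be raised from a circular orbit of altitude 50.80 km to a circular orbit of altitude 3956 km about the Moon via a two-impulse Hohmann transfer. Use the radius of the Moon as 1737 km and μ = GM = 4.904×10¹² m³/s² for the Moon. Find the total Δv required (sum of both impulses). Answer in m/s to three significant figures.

r₁ = 1737 + 50.80 = 1787.8 km = 1.7878×10⁶ m.
r₂ = 1737 + 3956 = 5693.0 km = 5.6930×10⁶ m.
Transfer ellipse a_t = (r₁ + r₂)/2 = 3.740×10⁶ m.
At r₁: circular v_c1 = √(μ/r₁) = 1656 m/s; transfer-perilune v_p = √[μ(2/r₁ − 1/a_t)] = 2043 m/s.
Δv₁ = v_p − v_c1 = 387.1 m/s.
At r₂: circular v_c2 = √(μ/r₂) = 928.1 m/s; transfer-apolune v_a = √[μ(2/r₂ − 1/a_t)] = 641.7 m/s.
Δv₂ = v_c2 − v_a = 286.5 m/s.
Total Δv = Δv₁ + Δv₂ = 673.5 m/s.

Δv_total ≈ 674 m/s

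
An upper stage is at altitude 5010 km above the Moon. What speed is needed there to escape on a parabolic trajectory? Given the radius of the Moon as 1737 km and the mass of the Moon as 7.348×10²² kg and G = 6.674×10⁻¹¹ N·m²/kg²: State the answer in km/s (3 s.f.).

v_esc ≈ 1.21 km/s

μ = GM = 6.674×10⁻¹¹ × 7.348×10²² = 4.904×10¹² m³/s².
r = 1737 + 5010 = 6747.0 km = 6.7470×10⁶ m.
Escape speed v_esc = √(2μ/r) = √(2 × 4.904×10¹² / 6.747×10⁶) = √(1.454×10⁶) = 1206 m/s.
= 1.206 km/s.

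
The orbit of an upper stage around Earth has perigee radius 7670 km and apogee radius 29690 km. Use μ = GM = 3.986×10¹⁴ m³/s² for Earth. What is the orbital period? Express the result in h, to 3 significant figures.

Semi-major axis a = (r_p + r_a)/2 = (7670.0 + 29690)/2 = 18680 km = 1.868×10⁷ m.
By Kepler's third law T = 2π√(a³/μ) = 2π × 4.044×10³ = 2.541×10⁴ s.
= 7.058 h.

T ≈ 7.06 h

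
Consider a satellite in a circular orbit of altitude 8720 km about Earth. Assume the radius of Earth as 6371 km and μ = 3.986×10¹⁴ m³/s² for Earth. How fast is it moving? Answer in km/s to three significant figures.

r = 6371 + 8720 = 15091 km = 1.5091×10⁷ m.
For a circular orbit v = √(μ/r) = √(3.986×10¹⁴ / 1.509×10⁷) = √(2.641×10⁷) = 5139 m/s.
That is 5.139 km/s.

v ≈ 5.14 km/s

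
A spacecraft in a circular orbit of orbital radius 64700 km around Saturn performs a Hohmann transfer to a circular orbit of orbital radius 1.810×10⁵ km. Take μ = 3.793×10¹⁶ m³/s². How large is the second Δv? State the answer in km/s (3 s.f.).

Δv ≈ 3.97 km/s

r₁ = 64700 km = 6.470×10⁷ m.
r₂ = 1.810×10⁵ km = 1.810×10⁸ m.
Transfer ellipse a_t = (r₁ + r₂)/2 = 1.228×10⁸ m.
At r₁: circular v_c1 = √(μ/r₁) = 24210 m/s; transfer-perikrone v_p = √[μ(2/r₁ − 1/a_t)] = 29390 m/s.
At r₂: circular v_c2 = √(μ/r₂) = 14480 m/s; transfer-apokrone v_a = √[μ(2/r₂ − 1/a_t)] = 10510 m/s.
Δv₂ = v_c2 − v_a = 3971 m/s.
= 3.971 km/s.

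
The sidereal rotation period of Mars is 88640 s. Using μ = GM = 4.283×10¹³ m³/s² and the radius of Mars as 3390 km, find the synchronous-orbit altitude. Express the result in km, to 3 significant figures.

A synchronous orbit has period T, so by Kepler's third law a = (μT²/4π²)^(1/3).
μT²/4π² = 4.283×10¹³ × (8.864×10⁴)² / 39.48 = 8.524×10²¹ m³.
a = 2.043×10⁷ m = 20428 km.
Altitude h = a − R = 20428 − 3390 = 17038 km.

h_sync ≈ 17000 km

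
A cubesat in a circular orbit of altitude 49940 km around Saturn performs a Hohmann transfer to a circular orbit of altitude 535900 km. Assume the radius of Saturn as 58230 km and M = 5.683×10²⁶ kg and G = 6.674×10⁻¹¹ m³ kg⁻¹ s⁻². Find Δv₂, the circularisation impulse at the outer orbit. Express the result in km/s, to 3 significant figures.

μ = GM = 6.674×10⁻¹¹ × 5.683×10²⁶ = 3.793×10¹⁶ m³/s².
r₁ = 58230 + 49940 = 108170 km = 1.0817×10⁸ m.
r₂ = 58230 + 535900 = 594130 km = 5.9413×10⁸ m.
Transfer ellipse a_t = (r₁ + r₂)/2 = 3.512×10⁸ m.
At r₁: circular v_c1 = √(μ/r₁) = 18730 m/s; transfer-perikrone v_p = √[μ(2/r₁ − 1/a_t)] = 24360 m/s.
At r₂: circular v_c2 = √(μ/r₂) = 7990 m/s; transfer-apokrone v_a = √[μ(2/r₂ − 1/a_t)] = 4435 m/s.
Δv₂ = v_c2 − v_a = 3555 m/s.
= 3.555 km/s.

Δv ≈ 3.56 km/s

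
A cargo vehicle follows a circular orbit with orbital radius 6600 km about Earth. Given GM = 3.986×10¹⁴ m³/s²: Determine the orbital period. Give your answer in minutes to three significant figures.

T ≈ 88.9 minutes

r = 6600 km = 6.600×10⁶ m.
Kepler's third law: T = 2π√(r³/μ) = 2π√((6.600×10⁶)³ / 3.986×10¹⁴).
r³/μ = 7.213×10⁵ s², so T = 2π × 8.493×10² = 5.336×10³ s.
Converting: 5.336×10³ s ÷ 60.00 = 88.94 minutes.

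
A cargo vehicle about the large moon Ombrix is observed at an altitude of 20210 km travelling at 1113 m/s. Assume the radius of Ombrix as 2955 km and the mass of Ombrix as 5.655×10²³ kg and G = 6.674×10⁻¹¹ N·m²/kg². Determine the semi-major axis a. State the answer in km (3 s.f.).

a ≈ 18700 km

μ = GM = 6.674×10⁻¹¹ × 5.655×10²³ = 3.774×10¹³ m³/s².
r = 2955 + 20210 = 23165 km = 2.316×10⁷ m.
Vis-viva rearranged: 1/a = 2/r − v²/μ = 8.634×10⁻⁸ − 3.282×10⁻⁸ = 5.351×10⁻⁸ m⁻¹.
a = 1.869×10⁷ m = 18686 km.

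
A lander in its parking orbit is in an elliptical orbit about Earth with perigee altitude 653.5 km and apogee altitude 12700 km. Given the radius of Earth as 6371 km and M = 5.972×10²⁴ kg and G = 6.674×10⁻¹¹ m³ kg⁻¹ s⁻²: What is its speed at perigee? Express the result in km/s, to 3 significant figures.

v ≈ 9.11 km/s

μ = GM = 6.674×10⁻¹¹ × 5.972×10²⁴ = 3.986×10¹⁴ m³/s².
r_p = 6371 + 653.5 = 7024.5 km = 7.0245×10⁶ m.
r_a = 6371 + 12700 = 19071 km = 1.9071×10⁷ m.
Semi-major axis a = (r_p + r_a)/2 = 13048 km = 1.305×10⁷ m.
Vis-viva: v² = μ(2/r − 1/a) = 3.986×10¹⁴ × (2.847×10⁻⁷ − 7.664×10⁻⁸) = 8.293×10⁷ m²/s².
v = 9107 m/s = 9.107 km/s.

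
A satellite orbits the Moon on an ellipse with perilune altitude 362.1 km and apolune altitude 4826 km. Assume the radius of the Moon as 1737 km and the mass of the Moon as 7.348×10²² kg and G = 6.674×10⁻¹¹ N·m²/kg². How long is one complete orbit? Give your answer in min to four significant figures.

T ≈ 426.2 min

μ = GM = 6.674×10⁻¹¹ × 7.348×10²² = 4.904×10¹² m³/s².
r_p = 1737 + 362.1 = 2099.1 km = 2.0991×10⁶ m.
r_a = 1737 + 4826 = 6563.0 km = 6.5630×10⁶ m.
Semi-major axis a = (r_p + r_a)/2 = (2099.1 + 6563.0)/2 = 4331.1 km = 4.331×10⁶ m.
By Kepler's third law T = 2π√(a³/μ) = 2π × 4.070×10³ = 2.557×10⁴ s.
= 426.2 min.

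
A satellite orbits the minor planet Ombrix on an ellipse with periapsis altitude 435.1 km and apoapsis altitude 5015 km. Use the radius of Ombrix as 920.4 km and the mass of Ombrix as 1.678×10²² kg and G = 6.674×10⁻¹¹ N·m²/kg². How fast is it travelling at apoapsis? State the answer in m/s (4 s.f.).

v ≈ 264.9 m/s

μ = GM = 6.674×10⁻¹¹ × 1.678×10²² = 1.120×10¹² m³/s².
r_p = 920.4 + 435.1 = 1355.5 km = 1.3555×10⁶ m.
r_a = 920.4 + 5015 = 5935.4 km = 5.9354×10⁶ m.
Semi-major axis a = (r_p + r_a)/2 = 3645.4 km = 3.645×10⁶ m.
Vis-viva: v² = μ(2/r − 1/a) = 1.120×10¹² × (3.370×10⁻⁷ − 2.743×10⁻⁷) = 7.016×10⁴ m²/s².
v = 264.9 m/s.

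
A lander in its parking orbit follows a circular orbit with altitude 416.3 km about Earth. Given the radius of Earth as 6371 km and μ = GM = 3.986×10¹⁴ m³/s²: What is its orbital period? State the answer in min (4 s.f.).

T ≈ 92.75 min

r = 6371 + 416.3 = 6787.3 km = 6.7873×10⁶ m.
Kepler's third law: T = 2π√(r³/μ) = 2π√((6.787×10⁶)³ / 3.986×10¹⁴).
r³/μ = 7.844×10⁵ s², so T = 2π × 8.857×10² = 5.565×10³ s.
Converting: 5.565×10³ s ÷ 60.00 = 92.75 min.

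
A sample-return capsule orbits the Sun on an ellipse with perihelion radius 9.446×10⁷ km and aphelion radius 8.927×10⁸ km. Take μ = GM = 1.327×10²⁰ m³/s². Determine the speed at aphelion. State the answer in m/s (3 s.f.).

Semi-major axis a = (r_p + r_a)/2 = 4.9358×10⁸ km = 4.936×10¹¹ m.
Vis-viva: v² = μ(2/r − 1/a) = 1.327×10²⁰ × (2.240×10⁻¹² − 2.026×10⁻¹²) = 2.845×10⁷ m²/s².
v = 5334 m/s.

v ≈ 5330 m/s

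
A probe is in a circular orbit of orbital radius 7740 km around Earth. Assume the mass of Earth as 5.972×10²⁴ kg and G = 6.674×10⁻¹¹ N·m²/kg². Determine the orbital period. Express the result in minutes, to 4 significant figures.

μ = GM = 6.674×10⁻¹¹ × 5.972×10²⁴ = 3.986×10¹⁴ m³/s².
r = 7740 km = 7.740×10⁶ m.
Kepler's third law: T = 2π√(r³/μ) = 2π√((7.740×10⁶)³ / 3.986×10¹⁴).
r³/μ = 1.163×10⁶ s², so T = 2π × 1.079×10³ = 6.777×10³ s.
Converting: 6.777×10³ s ÷ 60.00 = 113.0 minutes.

T ≈ 113.0 minutes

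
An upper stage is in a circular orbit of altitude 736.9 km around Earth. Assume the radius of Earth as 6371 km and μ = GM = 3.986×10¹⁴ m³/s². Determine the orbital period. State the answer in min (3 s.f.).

r = 6371 + 736.9 = 7107.9 km = 7.1079×10⁶ m.
Kepler's third law: T = 2π√(r³/μ) = 2π√((7.108×10⁶)³ / 3.986×10¹⁴).
r³/μ = 9.009×10⁵ s², so T = 2π × 9.492×10² = 5.964×10³ s.
Converting: 5.964×10³ s ÷ 60.00 = 99.40 min.

T ≈ 99.4 min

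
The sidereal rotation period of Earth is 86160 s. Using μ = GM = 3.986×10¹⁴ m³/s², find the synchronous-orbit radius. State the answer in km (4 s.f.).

r_sync ≈ 42160 km

A synchronous orbit has period T, so by Kepler's third law a = (μT²/4π²)^(1/3).
μT²/4π² = 3.986×10¹⁴ × (8.616×10⁴)² / 39.48 = 7.495×10²² m³.
a = 4.216×10⁷ m = 42163 km.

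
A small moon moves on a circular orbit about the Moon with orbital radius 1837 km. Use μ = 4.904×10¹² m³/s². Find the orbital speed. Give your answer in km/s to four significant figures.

v ≈ 1.634 km/s

r = 1837 km = 1.837×10⁶ m.
For a circular orbit v = √(μ/r) = √(4.904×10¹² / 1.837×10⁶) = √(2.670×10⁶) = 1634 m/s.
That is 1.634 km/s.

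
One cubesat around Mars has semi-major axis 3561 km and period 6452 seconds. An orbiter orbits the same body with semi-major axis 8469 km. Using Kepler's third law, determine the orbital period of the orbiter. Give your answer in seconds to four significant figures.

T₂ ≈ 23660 seconds

Kepler's third law: T² ∝ a³, so T₂ = T₁ (a₂/a₁)^(3/2).
a₂/a₁ = 2.378, (a₂/a₁)^(3/2) = 3.668.
T₂ = 6452 × 3.668 = 23660 seconds.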